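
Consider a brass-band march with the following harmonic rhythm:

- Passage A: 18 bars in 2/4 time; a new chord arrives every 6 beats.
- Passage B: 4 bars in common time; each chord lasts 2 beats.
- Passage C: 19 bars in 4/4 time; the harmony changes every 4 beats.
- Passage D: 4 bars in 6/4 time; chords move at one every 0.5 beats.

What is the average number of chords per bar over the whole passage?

1.8 chords per bar

A: 18 × 2 = 36 beats ÷ 6 = 6 chords.
B: 4 × 4 = 16 beats ÷ 2 = 8 chords.
C: 19 × 4 = 76 beats ÷ 4 = 19 chords.
D: 4 × 6 = 24 beats ÷ 0.5 = 48 chords.
Overall: 81 chords over 45 bars → 81/45 = 1.8 chords per bar.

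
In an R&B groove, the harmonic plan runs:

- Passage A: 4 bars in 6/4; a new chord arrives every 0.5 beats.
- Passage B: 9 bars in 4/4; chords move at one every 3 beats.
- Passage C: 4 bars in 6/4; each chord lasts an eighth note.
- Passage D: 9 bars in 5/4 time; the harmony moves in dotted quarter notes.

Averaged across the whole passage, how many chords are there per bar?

69/13 chords per bar

A: 4 × 6 = 24 beats ÷ 0.5 = 48 chords.
B: 9 × 4 = 36 beats ÷ 3 = 12 chords.
C: 4 × 6 = 24 beats ÷ 0.5 = 48 chords.
D: 9 × 5 = 45 beats ÷ 1.5 = 30 chords.
Overall: 138 chords over 26 bars → 138/26 = 69/13 chords per bar.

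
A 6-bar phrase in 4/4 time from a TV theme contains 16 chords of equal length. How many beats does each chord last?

1.5 beats

6 bars × 4 beats/bar = 24 beats total.
24 beats ÷ 16 chords = 1.5 beats per chord.
(That is a dotted quarter note.)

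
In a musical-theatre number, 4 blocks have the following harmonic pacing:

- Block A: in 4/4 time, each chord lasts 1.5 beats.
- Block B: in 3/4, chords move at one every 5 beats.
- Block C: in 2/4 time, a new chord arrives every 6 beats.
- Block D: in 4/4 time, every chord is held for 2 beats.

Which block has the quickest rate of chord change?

Block A

A: 4/1.5 = 8/3 chords/bar.
B: 3/5 = 0.6 chords/bar.
C: 2/6 = 1/3 chords/bar.
D: 4/2 = 2 chords/bar.
Fastest is A at 8/3 chords/bar.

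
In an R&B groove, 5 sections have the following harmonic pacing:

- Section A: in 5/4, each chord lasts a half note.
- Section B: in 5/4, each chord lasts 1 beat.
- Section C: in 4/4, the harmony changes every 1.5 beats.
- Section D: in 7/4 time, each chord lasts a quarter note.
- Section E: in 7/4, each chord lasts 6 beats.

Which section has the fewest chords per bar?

A: 5 beats/bar ÷ 2 beats/chord = 2.5 chords/bar.
B: 5 beats/bar ÷ 1 beat/chord = 5 chords/bar.
C: 4 beats/bar ÷ 1.5 beats/chord = 8/3 chords/bar.
D: 7 beats/bar ÷ 1 beat/chord = 7 chords/bar.
E: 7 beats/bar ÷ 6 beats/chord = 7/6 chords/bar.
Slowest is E at 7/6 chords/bar.

Section E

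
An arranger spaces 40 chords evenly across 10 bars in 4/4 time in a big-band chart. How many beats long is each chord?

1 beat

10 bars × 4 beats/bar = 40 beats total.
40 beats ÷ 40 chords = 1 beats per chord.
(That is a quarter note.)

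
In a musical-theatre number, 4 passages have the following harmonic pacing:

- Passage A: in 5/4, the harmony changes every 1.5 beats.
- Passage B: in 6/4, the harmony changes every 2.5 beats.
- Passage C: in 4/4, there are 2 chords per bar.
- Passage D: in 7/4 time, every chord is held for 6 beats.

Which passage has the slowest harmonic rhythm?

A: 5/1.5 = 10/3 chords/bar.
B: 6/2.5 = 2.4 chords/bar.
C: 4/2 = 2 chords/bar.
D: 7/6 = 7/6 chords/bar.
Slowest is D at 7/6 chords/bar.

Passage D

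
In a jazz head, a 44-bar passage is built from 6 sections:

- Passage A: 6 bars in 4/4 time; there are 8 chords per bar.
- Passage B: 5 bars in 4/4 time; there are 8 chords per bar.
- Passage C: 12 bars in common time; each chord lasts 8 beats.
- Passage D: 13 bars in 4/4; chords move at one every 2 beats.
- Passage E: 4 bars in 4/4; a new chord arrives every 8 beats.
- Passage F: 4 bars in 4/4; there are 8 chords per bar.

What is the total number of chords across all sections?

A: 6·4 = 24 beats, 24/0.5 = 48 chords.
B: 5·4 = 20 beats, 20/0.5 = 40 chords.
C: 12·4 = 48 beats, 48/8 = 6 chords.
D: 13·4 = 52 beats, 52/2 = 26 chords.
E: 4·4 = 16 beats, 16/8 = 2 chords.
F: 4·4 = 16 beats, 16/0.5 = 32 chords.
Total: 48 + 40 + 6 + 26 + 2 + 32 = 154.

154 chords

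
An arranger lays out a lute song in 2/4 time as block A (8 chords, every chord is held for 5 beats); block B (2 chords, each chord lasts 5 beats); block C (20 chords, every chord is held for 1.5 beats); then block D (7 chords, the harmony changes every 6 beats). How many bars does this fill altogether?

A: 8 × 5 = 40 beats = 20 bars.
B: 2 × 5 = 10 beats = 5 bars.
C: 20 × 1.5 = 30 beats = 15 bars.
D: 7 × 6 = 42 beats = 21 bars.
Total: 20 + 5 + 15 + 21 = 61 bars.

61 bars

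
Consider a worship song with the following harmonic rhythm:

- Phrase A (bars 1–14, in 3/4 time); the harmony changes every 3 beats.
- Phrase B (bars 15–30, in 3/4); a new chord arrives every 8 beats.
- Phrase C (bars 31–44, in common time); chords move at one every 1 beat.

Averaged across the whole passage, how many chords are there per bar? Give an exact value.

19/11 chords per bar

A: 14 × 3 = 42 beats ÷ 3 = 14 chords.
B: 16 × 3 = 48 beats ÷ 8 = 6 chords.
C: 14 × 4 = 56 beats ÷ 1 = 56 chords.
Overall: 76 chords over 44 bars → 76/44 = 19/11 chords per bar.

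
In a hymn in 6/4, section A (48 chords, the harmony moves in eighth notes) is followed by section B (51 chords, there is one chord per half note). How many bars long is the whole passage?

21 bars

A: 48 × 0.5 = 24 beats = 4 bars.
B: 51 × 2 = 102 beats = 17 bars.
Total: 4 + 17 = 21 bars.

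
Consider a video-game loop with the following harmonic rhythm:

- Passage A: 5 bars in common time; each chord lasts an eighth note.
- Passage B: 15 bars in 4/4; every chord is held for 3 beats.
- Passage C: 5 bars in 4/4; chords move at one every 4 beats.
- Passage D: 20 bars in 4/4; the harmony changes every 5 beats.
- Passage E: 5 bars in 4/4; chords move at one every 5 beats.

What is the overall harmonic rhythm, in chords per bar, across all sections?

A: 5 × 4 = 20 beats ÷ 0.5 = 40 chords.
B: 15 × 4 = 60 beats ÷ 3 = 20 chords.
C: 5 × 4 = 20 beats ÷ 4 = 5 chords.
D: 20 × 4 = 80 beats ÷ 5 = 16 chords.
E: 5 × 4 = 20 beats ÷ 5 = 4 chords.
Overall: 85 chords over 50 bars → 85/50 = 1.7 chords per bar.

1.7 chords per bar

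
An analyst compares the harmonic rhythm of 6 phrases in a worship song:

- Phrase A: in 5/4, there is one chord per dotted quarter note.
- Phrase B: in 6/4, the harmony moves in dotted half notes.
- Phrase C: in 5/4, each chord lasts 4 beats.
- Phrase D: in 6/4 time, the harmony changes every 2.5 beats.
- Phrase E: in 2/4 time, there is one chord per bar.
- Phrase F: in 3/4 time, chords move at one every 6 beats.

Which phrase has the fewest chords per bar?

Phrase F

A: 5/1.5 = 10/3 chords/bar.
B: 6/3 = 2 chords/bar.
C: 5/4 = 1.25 chords/bar.
D: 6/2.5 = 2.4 chords/bar.
E: 2/2 = 1 chord/bar.
F: 3/6 = 0.5 chords/bar.
Slowest is F at 0.5 chords/bar.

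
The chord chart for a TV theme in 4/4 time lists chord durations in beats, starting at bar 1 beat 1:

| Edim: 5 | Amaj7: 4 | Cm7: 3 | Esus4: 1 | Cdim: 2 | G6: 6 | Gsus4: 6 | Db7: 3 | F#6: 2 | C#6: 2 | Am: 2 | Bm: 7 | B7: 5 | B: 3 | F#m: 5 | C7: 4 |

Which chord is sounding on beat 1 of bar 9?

C#6

Beat 1 of bar 9 is beat (9−1)×4 + 1 = 33 overall.
Running totals: Edim ends at 5, Amaj7 ends at 9, Cm7 ends at 12, Esus4 ends at 13, Cdim ends at 15, G6 ends at 21, Gsus4 ends at 27, Db7 ends at 30, F#6 ends at 32, C#6 ends at 34.
Beat 33 falls within C#6.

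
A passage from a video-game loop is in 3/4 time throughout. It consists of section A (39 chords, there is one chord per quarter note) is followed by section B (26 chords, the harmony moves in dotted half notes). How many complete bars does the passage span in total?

39 bars

A: 39 × 1 = 39 beats = 13 bars.
B: 26 × 3 = 78 beats = 26 bars.
Total: 13 + 26 = 39 bars.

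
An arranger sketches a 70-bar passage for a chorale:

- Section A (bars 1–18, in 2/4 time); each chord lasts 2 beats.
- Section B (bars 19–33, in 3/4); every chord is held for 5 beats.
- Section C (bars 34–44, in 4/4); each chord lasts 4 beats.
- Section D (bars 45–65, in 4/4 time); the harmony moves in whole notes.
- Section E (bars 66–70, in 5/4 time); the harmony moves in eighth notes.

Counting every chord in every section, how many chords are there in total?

A: 18·2 = 36 beats, 36/2 = 18 chords.
B: 15·3 = 45 beats, 45/5 = 9 chords.
C: 11·4 = 44 beats, 44/4 = 11 chords.
D: 21·4 = 84 beats, 84/4 = 21 chords.
E: 5·5 = 25 beats, 25/0.5 = 50 chords.
Total: 18 + 9 + 11 + 21 + 50 = 109.

109 chords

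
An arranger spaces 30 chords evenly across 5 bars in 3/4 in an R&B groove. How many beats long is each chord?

0.5 beats

5 bars × 3 beats/bar = 15 beats total.
15 beats ÷ 30 chords = 0.5 beats per chord.
(That is an eighth note.)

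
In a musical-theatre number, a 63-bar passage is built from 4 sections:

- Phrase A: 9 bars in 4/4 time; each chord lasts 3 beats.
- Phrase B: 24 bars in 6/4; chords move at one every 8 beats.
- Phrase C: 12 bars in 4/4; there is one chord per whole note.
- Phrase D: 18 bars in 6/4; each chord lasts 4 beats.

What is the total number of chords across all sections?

69 chords

A: 9·4 = 36 beats, 36/3 = 12 chords.
B: 24·6 = 144 beats, 144/8 = 18 chords.
C: 12·4 = 48 beats, 48/4 = 12 chords.
D: 18·6 = 108 beats, 108/4 = 27 chords.
Total: 12 + 18 + 12 + 27 = 69.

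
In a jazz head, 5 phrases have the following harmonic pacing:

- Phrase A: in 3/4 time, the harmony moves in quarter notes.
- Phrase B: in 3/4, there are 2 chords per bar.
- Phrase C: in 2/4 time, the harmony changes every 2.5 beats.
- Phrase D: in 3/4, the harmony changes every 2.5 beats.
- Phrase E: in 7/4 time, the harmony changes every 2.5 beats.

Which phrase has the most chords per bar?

A: 3 beats/bar ÷ 1 beat/chord = 3 chords/bar.
B: 3 beats/bar ÷ 1.5 beats/chord = 2 chords/bar.
C: 2 beats/bar ÷ 2.5 beats/chord = 0.8 chords/bar.
D: 3 beats/bar ÷ 2.5 beats/chord = 1.2 chords/bar.
E: 7 beats/bar ÷ 2.5 beats/chord = 2.8 chords/bar.
Fastest is A at 3 chords/bar.

Phrase A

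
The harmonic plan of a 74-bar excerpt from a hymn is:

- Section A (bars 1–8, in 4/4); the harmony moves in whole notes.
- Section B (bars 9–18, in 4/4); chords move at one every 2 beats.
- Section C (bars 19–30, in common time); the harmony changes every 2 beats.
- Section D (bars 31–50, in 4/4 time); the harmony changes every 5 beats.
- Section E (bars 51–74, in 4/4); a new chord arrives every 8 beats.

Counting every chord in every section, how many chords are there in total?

A: 8 bars × 4 beats = 32 beats; 4 beats/chord → 8 chords.
B: 10 bars × 4 beats = 40 beats; 2 beats/chord → 20 chords.
C: 12 bars × 4 beats = 48 beats; 2 beats/chord → 24 chords.
D: 20 bars × 4 beats = 80 beats; 5 beats/chord → 16 chords.
E: 24 bars × 4 beats = 96 beats; 8 beats/chord → 12 chords.
Total: 8 + 20 + 24 + 16 + 12 = 80.

80 chords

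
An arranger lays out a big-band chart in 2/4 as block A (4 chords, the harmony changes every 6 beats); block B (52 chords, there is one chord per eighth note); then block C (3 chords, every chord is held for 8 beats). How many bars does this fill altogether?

37 bars

A: 4 × 6 = 24 beats = 12 bars.
B: 52 × 0.5 = 26 beats = 13 bars.
C: 3 × 8 = 24 beats = 12 bars.
Total: 12 + 13 + 12 = 37 bars.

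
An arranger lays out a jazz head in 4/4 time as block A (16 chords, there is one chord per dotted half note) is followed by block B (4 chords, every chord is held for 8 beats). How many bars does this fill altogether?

20 bars

A: 16 × 3 = 48 beats = 12 bars.
B: 4 × 8 = 32 beats = 8 bars.
Total: 12 + 8 = 20 bars.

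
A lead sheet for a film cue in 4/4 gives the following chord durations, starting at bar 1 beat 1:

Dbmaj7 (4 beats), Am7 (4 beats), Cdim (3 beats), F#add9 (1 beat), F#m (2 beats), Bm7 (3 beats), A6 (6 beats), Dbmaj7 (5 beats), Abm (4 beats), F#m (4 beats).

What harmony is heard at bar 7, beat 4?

Beat 4 of bar 7 is beat (7−1)×4 + 4 = 28 overall.
Running totals: Dbmaj7 ends at 4, Am7 ends at 8, Cdim ends at 11, F#add9 ends at 12, F#m ends at 14, Bm7 ends at 17, A6 ends at 23, Dbmaj7 ends at 28.
Beat 28 falls within Dbmaj7.

Dbmaj7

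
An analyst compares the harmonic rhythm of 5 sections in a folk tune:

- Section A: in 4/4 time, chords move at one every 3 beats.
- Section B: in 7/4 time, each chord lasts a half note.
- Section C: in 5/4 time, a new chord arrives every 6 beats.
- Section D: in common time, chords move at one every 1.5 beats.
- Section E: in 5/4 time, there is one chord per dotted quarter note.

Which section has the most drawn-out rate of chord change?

A: 4/3 = 4/3 chords/bar.
B: 7/2 = 3.5 chords/bar.
C: 5/6 = 5/6 chords/bar.
D: 4/1.5 = 8/3 chords/bar.
E: 5/1.5 = 10/3 chords/bar.
Slowest is C at 5/6 chords/bar.

Section C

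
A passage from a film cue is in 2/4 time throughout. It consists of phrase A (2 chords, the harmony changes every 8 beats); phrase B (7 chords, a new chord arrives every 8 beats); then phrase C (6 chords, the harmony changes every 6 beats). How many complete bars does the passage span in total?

A: 2 × 8 = 16 beats = 8 bars.
B: 7 × 8 = 56 beats = 28 bars.
C: 6 × 6 = 36 beats = 18 bars.
Total: 8 + 28 + 18 = 54 bars.

54 bars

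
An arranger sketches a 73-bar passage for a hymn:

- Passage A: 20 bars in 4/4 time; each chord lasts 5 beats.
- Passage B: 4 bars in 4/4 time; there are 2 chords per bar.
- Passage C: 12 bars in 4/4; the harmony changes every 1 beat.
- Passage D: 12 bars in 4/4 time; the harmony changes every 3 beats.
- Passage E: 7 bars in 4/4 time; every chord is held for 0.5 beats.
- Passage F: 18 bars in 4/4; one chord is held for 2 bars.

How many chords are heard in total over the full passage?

A: 20·4 = 80 beats, 80/5 = 16 chords.
B: 4·4 = 16 beats, 16/2 = 8 chords.
C: 12·4 = 48 beats, 48/1 = 48 chords.
D: 12·4 = 48 beats, 48/3 = 16 chords.
E: 7·4 = 28 beats, 28/0.5 = 56 chords.
F: 18·4 = 72 beats, 72/8 = 9 chords.
Total: 16 + 8 + 48 + 16 + 56 + 9 = 153.

153 chords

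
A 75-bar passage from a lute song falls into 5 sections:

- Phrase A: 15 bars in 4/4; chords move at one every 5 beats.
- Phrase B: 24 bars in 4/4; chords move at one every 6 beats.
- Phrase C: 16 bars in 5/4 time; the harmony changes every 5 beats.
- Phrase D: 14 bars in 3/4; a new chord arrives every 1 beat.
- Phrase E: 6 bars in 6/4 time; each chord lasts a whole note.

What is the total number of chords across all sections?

A: 15 bars × 4 beats = 60 beats; 5 beats/chord → 12 chords.
B: 24 bars × 4 beats = 96 beats; 6 beats/chord → 16 chords.
C: 16 bars × 5 beats = 80 beats; 5 beats/chord → 16 chords.
D: 14 bars × 3 beats = 42 beats; 1 beat/chord → 42 chords.
E: 6 bars × 6 beats = 36 beats; 4 beats/chord → 9 chords.
Total: 12 + 16 + 16 + 42 + 9 = 95.

95 chords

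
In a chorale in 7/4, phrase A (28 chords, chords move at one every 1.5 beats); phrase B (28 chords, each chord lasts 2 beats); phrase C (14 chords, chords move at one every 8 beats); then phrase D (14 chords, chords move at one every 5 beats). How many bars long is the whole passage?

A: 28 × 1.5 = 42 beats = 6 bars.
B: 28 × 2 = 56 beats = 8 bars.
C: 14 × 8 = 112 beats = 16 bars.
D: 14 × 5 = 70 beats = 10 bars.
Total: 6 + 8 + 16 + 10 = 40 bars.

40 bars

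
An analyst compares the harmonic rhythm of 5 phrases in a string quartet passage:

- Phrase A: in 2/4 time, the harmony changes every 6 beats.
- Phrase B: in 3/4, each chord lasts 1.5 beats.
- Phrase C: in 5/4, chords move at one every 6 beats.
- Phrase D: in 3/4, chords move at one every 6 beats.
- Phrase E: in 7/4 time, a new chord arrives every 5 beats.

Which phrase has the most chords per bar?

A: 2/6 = 1/3 chords/bar.
B: 3/1.5 = 2 chords/bar.
C: 5/6 = 5/6 chords/bar.
D: 3/6 = 0.5 chords/bar.
E: 7/5 = 1.4 chords/bar.
Fastest is B at 2 chords/bar.

Phrase B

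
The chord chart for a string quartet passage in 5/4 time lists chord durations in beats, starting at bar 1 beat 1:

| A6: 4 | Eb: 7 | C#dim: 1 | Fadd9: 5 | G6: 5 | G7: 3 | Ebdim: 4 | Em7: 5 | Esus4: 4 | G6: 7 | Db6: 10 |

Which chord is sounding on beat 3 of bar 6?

Beat 3 of bar 6 is beat (6−1)×5 + 3 = 28 overall.
Running totals: A6 ends at 4, Eb ends at 11, C#dim ends at 12, Fadd9 ends at 17, G6 ends at 22, G7 ends at 25, Ebdim ends at 29.
Beat 28 falls within Ebdim.

Ebdim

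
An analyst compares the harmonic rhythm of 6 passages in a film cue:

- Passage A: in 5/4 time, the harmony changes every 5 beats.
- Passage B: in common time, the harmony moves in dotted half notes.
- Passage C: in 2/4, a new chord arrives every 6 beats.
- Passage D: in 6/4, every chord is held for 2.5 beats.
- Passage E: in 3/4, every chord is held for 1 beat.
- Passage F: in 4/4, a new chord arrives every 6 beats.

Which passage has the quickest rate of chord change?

Passage E

A: 5 beats/bar ÷ 5 beats/chord = 1 chord/bar.
B: 4 beats/bar ÷ 3 beats/chord = 4/3 chords/bar.
C: 2 beats/bar ÷ 6 beats/chord = 1/3 chords/bar.
D: 6 beats/bar ÷ 2.5 beats/chord = 2.4 chords/bar.
E: 3 beats/bar ÷ 1 beat/chord = 3 chords/bar.
F: 4 beats/bar ÷ 6 beats/chord = 2/3 chords/bar.
Fastest is E at 3 chords/bar.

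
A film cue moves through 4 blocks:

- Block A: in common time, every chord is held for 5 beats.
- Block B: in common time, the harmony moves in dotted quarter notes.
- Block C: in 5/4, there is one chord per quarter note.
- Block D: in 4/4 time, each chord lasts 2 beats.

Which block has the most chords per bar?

Block C

A: each chord is 5 beats in 4/4, so 0.8 per bar.
B: each chord is 1.5 beats in 4/4, so 8/3 per bar.
C: each chord is 1 beat in 5/4, so 5 per bar.
D: each chord is 2 beats in 4/4, so 2 per bar.
Fastest is C at 5 chords/bar.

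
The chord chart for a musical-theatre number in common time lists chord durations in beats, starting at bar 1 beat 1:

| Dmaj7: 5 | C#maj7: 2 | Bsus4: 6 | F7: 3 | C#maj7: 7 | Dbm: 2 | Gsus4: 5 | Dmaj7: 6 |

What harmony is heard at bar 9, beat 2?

Beat 2 of bar 9 is beat (9−1)×4 + 2 = 34 overall.
Running totals: Dmaj7 ends at 5, C#maj7 ends at 7, Bsus4 ends at 13, F7 ends at 16, C#maj7 ends at 23, Dbm ends at 25, Gsus4 ends at 30, Dmaj7 ends at 36.
Beat 34 falls within Dmaj7.

Dmaj7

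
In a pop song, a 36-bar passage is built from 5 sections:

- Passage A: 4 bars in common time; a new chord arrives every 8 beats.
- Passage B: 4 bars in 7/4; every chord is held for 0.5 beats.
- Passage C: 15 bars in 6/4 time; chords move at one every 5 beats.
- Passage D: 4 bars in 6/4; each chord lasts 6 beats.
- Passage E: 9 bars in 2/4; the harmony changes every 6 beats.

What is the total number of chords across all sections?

83 chords

A: 4 bars × 4 beats = 16 beats; 8 beats/chord → 2 chords.
B: 4 bars × 7 beats = 28 beats; 0.5 beats/chord → 56 chords.
C: 15 bars × 6 beats = 90 beats; 5 beats/chord → 18 chords.
D: 4 bars × 6 beats = 24 beats; 6 beats/chord → 4 chords.
E: 9 bars × 2 beats = 18 beats; 6 beats/chord → 3 chords.
Total: 2 + 56 + 18 + 4 + 3 = 83.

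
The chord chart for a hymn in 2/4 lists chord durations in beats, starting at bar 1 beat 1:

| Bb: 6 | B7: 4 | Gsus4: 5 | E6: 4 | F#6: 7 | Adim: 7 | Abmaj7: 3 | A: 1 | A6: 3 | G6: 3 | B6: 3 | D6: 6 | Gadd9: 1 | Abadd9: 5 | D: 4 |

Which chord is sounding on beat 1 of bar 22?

G6

Beat 1 of bar 22 is beat (22−1)×2 + 1 = 43 overall.
Running totals: Bb ends at 6, B7 ends at 10, Gsus4 ends at 15, E6 ends at 19, F#6 ends at 26, Adim ends at 33, Abmaj7 ends at 36, A ends at 37, A6 ends at 40, G6 ends at 43.
Beat 43 falls within G6.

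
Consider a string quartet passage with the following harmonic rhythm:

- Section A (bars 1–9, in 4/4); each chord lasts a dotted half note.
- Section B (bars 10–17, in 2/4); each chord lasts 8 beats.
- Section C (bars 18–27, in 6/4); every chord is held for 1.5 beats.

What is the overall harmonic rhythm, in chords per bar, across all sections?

A: 9 bars of 4 beats is 36 beats; at 3 beats each that's 12 chords.
B: 8 bars of 2 beats is 16 beats; at 8 beats each that's 2 chords.
C: 10 bars of 6 beats is 60 beats; at 1.5 beats each that's 40 chords.
Overall: 54 chords over 27 bars → 54/27 = 2 chords per bar.

2 chords per bar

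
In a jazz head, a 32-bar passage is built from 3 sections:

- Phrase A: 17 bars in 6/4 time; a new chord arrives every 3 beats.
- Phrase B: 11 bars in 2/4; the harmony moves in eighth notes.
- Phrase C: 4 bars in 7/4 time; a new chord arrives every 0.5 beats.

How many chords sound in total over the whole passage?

A: 17·6 = 102 beats, 102/3 = 34 chords.
B: 11·2 = 22 beats, 22/0.5 = 44 chords.
C: 4·7 = 28 beats, 28/0.5 = 56 chords.
Total: 34 + 44 + 56 = 134.

134 chords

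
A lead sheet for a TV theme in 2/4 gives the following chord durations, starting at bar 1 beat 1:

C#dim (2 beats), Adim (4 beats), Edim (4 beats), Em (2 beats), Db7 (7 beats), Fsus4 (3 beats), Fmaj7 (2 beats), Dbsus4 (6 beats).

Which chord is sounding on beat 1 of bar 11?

Beat 1 of bar 11 is beat (11−1)×2 + 1 = 21 overall.
Running totals: C#dim ends at 2, Adim ends at 6, Edim ends at 10, Em ends at 12, Db7 ends at 19, Fsus4 ends at 22.
Beat 21 falls within Fsus4.

Fsus4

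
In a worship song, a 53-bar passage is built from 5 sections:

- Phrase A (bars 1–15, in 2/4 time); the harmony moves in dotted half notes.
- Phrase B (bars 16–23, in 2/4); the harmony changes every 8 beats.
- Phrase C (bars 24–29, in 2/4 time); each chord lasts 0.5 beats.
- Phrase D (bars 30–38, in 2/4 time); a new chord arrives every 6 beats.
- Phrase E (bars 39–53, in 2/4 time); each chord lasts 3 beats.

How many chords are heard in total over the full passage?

A has 30 beats and chords last 3 each, so 10 chords.
B has 16 beats and chords last 8 each, so 2 chords.
C has 12 beats and chords last 0.5 each, so 24 chords.
D has 18 beats and chords last 6 each, so 3 chords.
E has 30 beats and chords last 3 each, so 10 chords.
Total: 10 + 2 + 24 + 3 + 10 = 49.

49 chords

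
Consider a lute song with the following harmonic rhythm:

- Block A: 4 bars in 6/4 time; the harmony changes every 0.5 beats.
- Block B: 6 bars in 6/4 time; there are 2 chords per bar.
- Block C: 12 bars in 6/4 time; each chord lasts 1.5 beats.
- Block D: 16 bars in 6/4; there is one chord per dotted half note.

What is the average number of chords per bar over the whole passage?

70/19 chords per bar

A: 4 bars of 6 beats is 24 beats; at 0.5 beats each that's 48 chords.
B: 6 bars of 6 beats is 36 beats; at 3 beats each that's 12 chords.
C: 12 bars of 6 beats is 72 beats; at 1.5 beats each that's 48 chords.
D: 16 bars of 6 beats is 96 beats; at 3 beats each that's 32 chords.
Overall: 140 chords over 38 bars → 140/38 = 70/19 chords per bar.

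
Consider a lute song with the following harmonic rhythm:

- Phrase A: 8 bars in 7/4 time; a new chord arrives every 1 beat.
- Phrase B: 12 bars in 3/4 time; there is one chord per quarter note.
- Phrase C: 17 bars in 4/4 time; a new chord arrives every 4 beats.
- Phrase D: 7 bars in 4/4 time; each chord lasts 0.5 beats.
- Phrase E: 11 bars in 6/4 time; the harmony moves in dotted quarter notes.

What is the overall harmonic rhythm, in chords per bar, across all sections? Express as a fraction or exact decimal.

A: 8 bars of 7 beats is 56 beats; at 1 beat each that's 56 chords.
B: 12 bars of 3 beats is 36 beats; at 1 beat each that's 36 chords.
C: 17 bars of 4 beats is 68 beats; at 4 beats each that's 17 chords.
D: 7 bars of 4 beats is 28 beats; at 0.5 beats each that's 56 chords.
E: 11 bars of 6 beats is 66 beats; at 1.5 beats each that's 44 chords.
Overall: 209 chords over 55 bars → 209/55 = 3.8 chords per bar.

3.8 chords per bar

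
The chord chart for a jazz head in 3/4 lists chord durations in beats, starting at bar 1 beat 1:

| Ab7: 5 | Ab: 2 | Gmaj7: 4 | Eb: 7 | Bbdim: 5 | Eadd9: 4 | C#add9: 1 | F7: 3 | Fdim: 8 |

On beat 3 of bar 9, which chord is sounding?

Eadd9

Beat 3 of bar 9 is beat (9−1)×3 + 3 = 27 overall.
Running totals: Ab7 ends at 5, Ab ends at 7, Gmaj7 ends at 11, Eb ends at 18, Bbdim ends at 23, Eadd9 ends at 27.
Beat 27 falls within Eadd9.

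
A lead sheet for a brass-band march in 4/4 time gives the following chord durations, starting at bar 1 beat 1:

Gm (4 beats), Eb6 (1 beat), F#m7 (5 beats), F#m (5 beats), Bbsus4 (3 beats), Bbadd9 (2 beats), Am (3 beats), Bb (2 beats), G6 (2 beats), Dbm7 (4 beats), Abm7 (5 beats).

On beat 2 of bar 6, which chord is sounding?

Beat 2 of bar 6 is beat (6−1)×4 + 2 = 22 overall.
Running totals: Gm ends at 4, Eb6 ends at 5, F#m7 ends at 10, F#m ends at 15, Bbsus4 ends at 18, Bbadd9 ends at 20, Am ends at 23.
Beat 22 falls within Am.

Am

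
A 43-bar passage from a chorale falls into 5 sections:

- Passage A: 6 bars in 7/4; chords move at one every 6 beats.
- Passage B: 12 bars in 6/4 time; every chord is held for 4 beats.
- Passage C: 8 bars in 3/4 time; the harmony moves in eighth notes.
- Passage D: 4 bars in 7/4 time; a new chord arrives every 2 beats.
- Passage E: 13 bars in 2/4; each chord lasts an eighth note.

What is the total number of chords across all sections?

139 chords

A has 42 beats and chords last 6 each, so 7 chords.
B has 72 beats and chords last 4 each, so 18 chords.
C has 24 beats and chords last 0.5 each, so 48 chords.
D has 28 beats and chords last 2 each, so 14 chords.
E has 26 beats and chords last 0.5 each, so 52 chords.
Total: 7 + 18 + 48 + 14 + 52 = 139.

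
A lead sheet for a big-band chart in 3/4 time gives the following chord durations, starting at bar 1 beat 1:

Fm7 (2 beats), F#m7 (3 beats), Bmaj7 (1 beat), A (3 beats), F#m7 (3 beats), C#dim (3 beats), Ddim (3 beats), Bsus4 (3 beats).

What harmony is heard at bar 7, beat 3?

Beat 3 of bar 7 is beat (7−1)×3 + 3 = 21 overall.
Running totals: Fm7 ends at 2, F#m7 ends at 5, Bmaj7 ends at 6, A ends at 9, F#m7 ends at 12, C#dim ends at 15, Ddim ends at 18, Bsus4 ends at 21.
Beat 21 falls within Bsus4.

Bsus4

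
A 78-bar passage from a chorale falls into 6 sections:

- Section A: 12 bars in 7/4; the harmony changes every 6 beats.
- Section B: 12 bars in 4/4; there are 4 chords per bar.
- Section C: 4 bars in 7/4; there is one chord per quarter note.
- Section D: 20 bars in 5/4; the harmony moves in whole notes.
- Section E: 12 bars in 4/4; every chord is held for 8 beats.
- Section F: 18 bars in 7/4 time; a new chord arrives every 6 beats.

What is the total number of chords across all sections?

142 chords

A: 12·7 = 84 beats, 84/6 = 14 chords.
B: 12·4 = 48 beats, 48/1 = 48 chords.
C: 4·7 = 28 beats, 28/1 = 28 chords.
D: 20·5 = 100 beats, 100/4 = 25 chords.
E: 12·4 = 48 beats, 48/8 = 6 chords.
F: 18·7 = 126 beats, 126/6 = 21 chords.
Total: 14 + 48 + 28 + 25 + 6 + 21 = 142.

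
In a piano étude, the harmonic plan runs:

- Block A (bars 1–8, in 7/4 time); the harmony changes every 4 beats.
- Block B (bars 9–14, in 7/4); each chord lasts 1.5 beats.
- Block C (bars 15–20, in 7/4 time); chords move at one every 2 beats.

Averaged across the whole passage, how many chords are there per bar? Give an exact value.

A: 8 × 7 = 56 beats ÷ 4 = 14 chords.
B: 6 × 7 = 42 beats ÷ 1.5 = 28 chords.
C: 6 × 7 = 42 beats ÷ 2 = 21 chords.
Overall: 63 chords over 20 bars → 63/20 = 3.15 chords per bar.

3.15 chords per bar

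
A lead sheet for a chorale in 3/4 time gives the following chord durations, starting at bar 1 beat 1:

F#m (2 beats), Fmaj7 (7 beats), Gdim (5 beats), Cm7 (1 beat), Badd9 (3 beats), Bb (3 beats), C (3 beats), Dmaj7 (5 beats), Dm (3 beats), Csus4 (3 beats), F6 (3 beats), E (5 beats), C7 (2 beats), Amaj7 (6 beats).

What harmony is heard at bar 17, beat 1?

Amaj7

Beat 1 of bar 17 is beat (17−1)×3 + 1 = 49 overall.
Running totals: F#m ends at 2, Fmaj7 ends at 9, Gdim ends at 14, Cm7 ends at 15, Badd9 ends at 18, Bb ends at 21, C ends at 24, Dmaj7 ends at 29, Dm ends at 32, Csus4 ends at 35, F6 ends at 38, E ends at 43, C7 ends at 45, Amaj7 ends at 51.
Beat 49 falls within Amaj7.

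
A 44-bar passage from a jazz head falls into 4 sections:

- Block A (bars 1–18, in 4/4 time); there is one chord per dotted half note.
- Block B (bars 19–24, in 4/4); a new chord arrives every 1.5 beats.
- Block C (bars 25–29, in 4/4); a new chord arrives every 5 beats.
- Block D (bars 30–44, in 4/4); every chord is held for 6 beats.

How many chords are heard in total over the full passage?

54 chords

A has 72 beats and chords last 3 each, so 24 chords.
B has 24 beats and chords last 1.5 each, so 16 chords.
C has 20 beats and chords last 5 each, so 4 chords.
D has 60 beats and chords last 6 each, so 10 chords.
Total: 24 + 16 + 4 + 10 = 54.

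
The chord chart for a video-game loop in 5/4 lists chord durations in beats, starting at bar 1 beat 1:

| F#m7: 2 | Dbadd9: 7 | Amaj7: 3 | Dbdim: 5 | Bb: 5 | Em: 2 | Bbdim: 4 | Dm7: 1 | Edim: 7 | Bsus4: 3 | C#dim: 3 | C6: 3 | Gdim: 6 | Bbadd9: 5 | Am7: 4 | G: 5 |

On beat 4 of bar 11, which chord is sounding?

Bbadd9

Beat 4 of bar 11 is beat (11−1)×5 + 4 = 54 overall.
Running totals: F#m7 ends at 2, Dbadd9 ends at 9, Amaj7 ends at 12, Dbdim ends at 17, Bb ends at 22, Em ends at 24, Bbdim ends at 28, Dm7 ends at 29, Edim ends at 36, Bsus4 ends at 39, C#dim ends at 42, C6 ends at 45, Gdim ends at 51, Bbadd9 ends at 56.
Beat 54 falls within Bbadd9.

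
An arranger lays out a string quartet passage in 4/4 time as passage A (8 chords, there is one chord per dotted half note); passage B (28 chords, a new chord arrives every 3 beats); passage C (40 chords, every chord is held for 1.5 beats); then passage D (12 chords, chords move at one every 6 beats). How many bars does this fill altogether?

A: 8 × 3 = 24 beats = 6 bars.
B: 28 × 3 = 84 beats = 21 bars.
C: 40 × 1.5 = 60 beats = 15 bars.
D: 12 × 6 = 72 beats = 18 bars.
Total: 6 + 21 + 15 + 18 = 60 bars.

60 bars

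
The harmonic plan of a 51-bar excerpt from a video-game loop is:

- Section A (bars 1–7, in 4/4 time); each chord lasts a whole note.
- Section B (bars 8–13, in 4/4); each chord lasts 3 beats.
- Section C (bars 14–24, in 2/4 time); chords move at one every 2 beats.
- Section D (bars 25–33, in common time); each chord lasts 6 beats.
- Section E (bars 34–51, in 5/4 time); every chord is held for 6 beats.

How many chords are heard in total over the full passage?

47 chords

A has 28 beats and chords last 4 each, so 7 chords.
B has 24 beats and chords last 3 each, so 8 chords.
C has 22 beats and chords last 2 each, so 11 chords.
D has 36 beats and chords last 6 each, so 6 chords.
E has 90 beats and chords last 6 each, so 15 chords.
Total: 7 + 8 + 11 + 6 + 15 = 47.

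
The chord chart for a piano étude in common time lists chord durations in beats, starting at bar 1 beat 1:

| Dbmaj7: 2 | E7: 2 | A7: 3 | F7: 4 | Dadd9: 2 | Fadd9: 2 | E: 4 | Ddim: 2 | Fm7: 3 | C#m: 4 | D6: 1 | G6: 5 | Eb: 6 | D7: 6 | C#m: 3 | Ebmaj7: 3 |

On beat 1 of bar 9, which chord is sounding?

Beat 1 of bar 9 is beat (9−1)×4 + 1 = 33 overall.
Running totals: Dbmaj7 ends at 2, E7 ends at 4, A7 ends at 7, F7 ends at 11, Dadd9 ends at 13, Fadd9 ends at 15, E ends at 19, Ddim ends at 21, Fm7 ends at 24, C#m ends at 28, D6 ends at 29, G6 ends at 34.
Beat 33 falls within G6.

G6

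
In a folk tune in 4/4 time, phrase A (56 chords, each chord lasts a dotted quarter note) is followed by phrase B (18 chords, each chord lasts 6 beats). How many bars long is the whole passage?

48 bars

A: 56 × 1.5 = 84 beats = 21 bars.
B: 18 × 6 = 108 beats = 27 bars.
Total: 21 + 27 = 48 bars.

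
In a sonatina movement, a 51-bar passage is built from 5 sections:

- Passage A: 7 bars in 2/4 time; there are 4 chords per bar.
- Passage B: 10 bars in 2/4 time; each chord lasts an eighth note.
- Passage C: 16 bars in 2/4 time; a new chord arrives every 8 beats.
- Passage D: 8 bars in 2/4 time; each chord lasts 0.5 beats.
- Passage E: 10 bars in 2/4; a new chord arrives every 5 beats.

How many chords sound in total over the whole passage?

A: 7 bars × 2 beats = 14 beats; 0.5 beats/chord → 28 chords.
B: 10 bars × 2 beats = 20 beats; 0.5 beats/chord → 40 chords.
C: 16 bars × 2 beats = 32 beats; 8 beats/chord → 4 chords.
D: 8 bars × 2 beats = 16 beats; 0.5 beats/chord → 32 chords.
E: 10 bars × 2 beats = 20 beats; 5 beats/chord → 4 chords.
Total: 28 + 40 + 4 + 32 + 4 = 108.

108 chords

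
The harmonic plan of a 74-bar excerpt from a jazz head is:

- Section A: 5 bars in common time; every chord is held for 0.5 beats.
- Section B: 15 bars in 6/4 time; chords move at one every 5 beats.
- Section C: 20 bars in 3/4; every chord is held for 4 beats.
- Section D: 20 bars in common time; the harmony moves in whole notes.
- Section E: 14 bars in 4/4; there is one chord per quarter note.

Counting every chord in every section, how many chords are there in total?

149 chords

A: 5·4 = 20 beats, 20/0.5 = 40 chords.
B: 15·6 = 90 beats, 90/5 = 18 chords.
C: 20·3 = 60 beats, 60/4 = 15 chords.
D: 20·4 = 80 beats, 80/4 = 20 chords.
E: 14·4 = 56 beats, 56/1 = 56 chords.
Total: 40 + 18 + 15 + 20 + 56 = 149.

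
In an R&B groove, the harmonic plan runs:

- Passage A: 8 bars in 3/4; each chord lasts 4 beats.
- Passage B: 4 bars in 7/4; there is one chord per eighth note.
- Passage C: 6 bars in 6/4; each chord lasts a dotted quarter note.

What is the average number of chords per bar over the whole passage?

A: 8 × 3 = 24 beats ÷ 4 = 6 chords.
B: 4 × 7 = 28 beats ÷ 0.5 = 56 chords.
C: 6 × 6 = 36 beats ÷ 1.5 = 24 chords.
Overall: 86 chords over 18 bars → 86/18 = 43/9 chords per bar.

43/9 chords per bar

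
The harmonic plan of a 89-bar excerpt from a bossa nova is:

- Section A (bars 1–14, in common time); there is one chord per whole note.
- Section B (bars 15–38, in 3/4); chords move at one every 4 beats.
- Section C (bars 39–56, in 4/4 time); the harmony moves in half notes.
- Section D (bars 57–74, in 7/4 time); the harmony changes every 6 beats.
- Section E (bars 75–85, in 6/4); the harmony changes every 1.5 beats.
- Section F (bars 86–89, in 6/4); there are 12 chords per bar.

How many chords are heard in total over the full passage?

181 chords

A: 14·4 = 56 beats, 56/4 = 14 chords.
B: 24·3 = 72 beats, 72/4 = 18 chords.
C: 18·4 = 72 beats, 72/2 = 36 chords.
D: 18·7 = 126 beats, 126/6 = 21 chords.
E: 11·6 = 66 beats, 66/1.5 = 44 chords.
F: 4·6 = 24 beats, 24/0.5 = 48 chords.
Total: 14 + 18 + 36 + 21 + 44 + 48 = 181.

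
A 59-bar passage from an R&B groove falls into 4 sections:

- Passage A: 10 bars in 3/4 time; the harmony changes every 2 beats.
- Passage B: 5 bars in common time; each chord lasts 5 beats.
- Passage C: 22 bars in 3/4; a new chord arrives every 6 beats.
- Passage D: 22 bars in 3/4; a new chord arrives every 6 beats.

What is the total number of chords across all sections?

41 chords

A: 10·3 = 30 beats, 30/2 = 15 chords.
B: 5·4 = 20 beats, 20/5 = 4 chords.
C: 22·3 = 66 beats, 66/6 = 11 chords.
D: 22·3 = 66 beats, 66/6 = 11 chords.
Total: 15 + 4 + 11 + 11 = 41.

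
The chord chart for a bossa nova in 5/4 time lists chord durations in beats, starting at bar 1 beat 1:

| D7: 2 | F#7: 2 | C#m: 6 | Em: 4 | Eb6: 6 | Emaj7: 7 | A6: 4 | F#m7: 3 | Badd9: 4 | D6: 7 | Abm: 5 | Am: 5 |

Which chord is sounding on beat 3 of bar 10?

Abm

Beat 3 of bar 10 is beat (10−1)×5 + 3 = 48 overall.
Running totals: D7 ends at 2, F#7 ends at 4, C#m ends at 10, Em ends at 14, Eb6 ends at 20, Emaj7 ends at 27, A6 ends at 31, F#m7 ends at 34, Badd9 ends at 38, D6 ends at 45, Abm ends at 50.
Beat 48 falls within Abm.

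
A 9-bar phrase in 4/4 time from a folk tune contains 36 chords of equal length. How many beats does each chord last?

1 beat

9 bars × 4 beats/bar = 36 beats total.
36 beats ÷ 36 chords = 1 beats per chord.
(That is a quarter note.)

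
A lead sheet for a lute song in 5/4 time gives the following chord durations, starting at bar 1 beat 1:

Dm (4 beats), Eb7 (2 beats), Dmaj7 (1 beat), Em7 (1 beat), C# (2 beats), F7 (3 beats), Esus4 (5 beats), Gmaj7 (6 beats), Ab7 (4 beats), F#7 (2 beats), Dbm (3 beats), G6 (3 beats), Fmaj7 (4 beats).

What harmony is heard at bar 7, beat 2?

Dbm

Beat 2 of bar 7 is beat (7−1)×5 + 2 = 32 overall.
Running totals: Dm ends at 4, Eb7 ends at 6, Dmaj7 ends at 7, Em7 ends at 8, C# ends at 10, F7 ends at 13, Esus4 ends at 18, Gmaj7 ends at 24, Ab7 ends at 28, F#7 ends at 30, Dbm ends at 33.
Beat 32 falls within Dbm.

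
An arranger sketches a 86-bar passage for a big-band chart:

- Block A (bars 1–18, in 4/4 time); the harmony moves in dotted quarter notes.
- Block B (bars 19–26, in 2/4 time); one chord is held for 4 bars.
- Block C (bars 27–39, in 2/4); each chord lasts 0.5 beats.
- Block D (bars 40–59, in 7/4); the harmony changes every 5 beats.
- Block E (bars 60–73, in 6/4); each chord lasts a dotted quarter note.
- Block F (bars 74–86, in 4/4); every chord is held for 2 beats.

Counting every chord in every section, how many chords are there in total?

212 chords

A: 18 bars × 4 beats = 72 beats; 1.5 beats/chord → 48 chords.
B: 8 bars × 2 beats = 16 beats; 8 beats/chord → 2 chords.
C: 13 bars × 2 beats = 26 beats; 0.5 beats/chord → 52 chords.
D: 20 bars × 7 beats = 140 beats; 5 beats/chord → 28 chords.
E: 14 bars × 6 beats = 84 beats; 1.5 beats/chord → 56 chords.
F: 13 bars × 4 beats = 52 beats; 2 beats/chord → 26 chords.
Total: 48 + 2 + 52 + 28 + 56 + 26 = 212.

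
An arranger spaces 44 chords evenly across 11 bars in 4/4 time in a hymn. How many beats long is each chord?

1 beat

11 bars × 4 beats/bar = 44 beats total.
44 beats ÷ 44 chords = 1 beats per chord.
(That is a quarter note.)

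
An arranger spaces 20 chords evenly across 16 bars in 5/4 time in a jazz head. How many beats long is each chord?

4 beats

16 bars × 5 beats/bar = 80 beats total.
80 beats ÷ 20 chords = 4 beats per chord.
(That is a whole note.)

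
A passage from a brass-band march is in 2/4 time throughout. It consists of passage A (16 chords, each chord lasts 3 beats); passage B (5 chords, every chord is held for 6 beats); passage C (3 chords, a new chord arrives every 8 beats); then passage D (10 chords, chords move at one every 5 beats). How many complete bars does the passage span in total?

A: 16 × 3 = 48 beats = 24 bars.
B: 5 × 6 = 30 beats = 15 bars.
C: 3 × 8 = 24 beats = 12 bars.
D: 10 × 5 = 50 beats = 25 bars.
Total: 24 + 15 + 12 + 25 = 76 bars.

76 bars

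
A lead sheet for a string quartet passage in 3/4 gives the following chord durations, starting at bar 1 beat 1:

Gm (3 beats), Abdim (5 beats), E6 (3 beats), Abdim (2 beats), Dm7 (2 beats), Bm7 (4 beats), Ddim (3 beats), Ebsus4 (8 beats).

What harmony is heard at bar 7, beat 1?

Bm7

Beat 1 of bar 7 is beat (7−1)×3 + 1 = 19 overall.
Running totals: Gm ends at 3, Abdim ends at 8, E6 ends at 11, Abdim ends at 13, Dm7 ends at 15, Bm7 ends at 19.
Beat 19 falls within Bm7.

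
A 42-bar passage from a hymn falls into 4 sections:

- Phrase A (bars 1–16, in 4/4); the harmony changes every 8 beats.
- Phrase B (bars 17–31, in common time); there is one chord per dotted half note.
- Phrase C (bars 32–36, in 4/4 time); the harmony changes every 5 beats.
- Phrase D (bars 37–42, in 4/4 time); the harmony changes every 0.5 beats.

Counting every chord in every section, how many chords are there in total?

A has 64 beats and chords last 8 each, so 8 chords.
B has 60 beats and chords last 3 each, so 20 chords.
C has 20 beats and chords last 5 each, so 4 chords.
D has 24 beats and chords last 0.5 each, so 48 chords.
Total: 8 + 20 + 4 + 48 = 80.

80 chords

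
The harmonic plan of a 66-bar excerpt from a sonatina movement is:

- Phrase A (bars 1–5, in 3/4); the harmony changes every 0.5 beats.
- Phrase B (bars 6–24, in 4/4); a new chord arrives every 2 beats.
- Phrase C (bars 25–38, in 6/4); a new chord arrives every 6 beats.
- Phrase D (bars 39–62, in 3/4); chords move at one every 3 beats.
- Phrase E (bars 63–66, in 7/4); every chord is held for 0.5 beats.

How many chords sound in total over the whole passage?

162 chords

A: 5·3 = 15 beats, 15/0.5 = 30 chords.
B: 19·4 = 76 beats, 76/2 = 38 chords.
C: 14·6 = 84 beats, 84/6 = 14 chords.
D: 24·3 = 72 beats, 72/3 = 24 chords.
E: 4·7 = 28 beats, 28/0.5 = 56 chords.
Total: 30 + 38 + 14 + 24 + 56 = 162.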